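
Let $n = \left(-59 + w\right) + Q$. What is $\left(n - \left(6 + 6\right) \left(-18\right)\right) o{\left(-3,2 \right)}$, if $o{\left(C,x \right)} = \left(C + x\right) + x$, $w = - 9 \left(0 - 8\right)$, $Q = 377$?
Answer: $606$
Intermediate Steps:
$w = 72$ ($w = \left(-9\right) \left(-8\right) = 72$)
$n = 390$ ($n = \left(-59 + 72\right) + 377 = 13 + 377 = 390$)
$o{\left(C,x \right)} = C + 2 x$
$\left(n - \left(6 + 6\right) \left(-18\right)\right) o{\left(-3,2 \right)} = \left(390 - \left(6 + 6\right) \left(-18\right)\right) \left(-3 + 2 \cdot 2\right) = \left(390 - 12 \left(-18\right)\right) \left(-3 + 4\right) = \left(390 - -216\right) 1 = \left(390 + 216\right) 1 = 606 \cdot 1 = 606$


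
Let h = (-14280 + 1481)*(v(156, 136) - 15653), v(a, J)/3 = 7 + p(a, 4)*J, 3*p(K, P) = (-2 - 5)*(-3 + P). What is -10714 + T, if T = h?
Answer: 212247902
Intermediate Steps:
p(K, P) = 7 - 7*P/3 (p(K, P) = ((-2 - 5)*(-3 + P))/3 = (-7*(-3 + P))/3 = (21 - 7*P)/3 = 7 - 7*P/3)
v(a, J) = 21 - 7*J (v(a, J) = 3*(7 + (7 - 7/3*4)*J) = 3*(7 + (7 - 28/3)*J) = 3*(7 - 7*J/3) = 21 - 7*J)
h = 212258616 (h = (-14280 + 1481)*((21 - 7*136) - 15653) = -12799*((21 - 952) - 15653) = -12799*(-931 - 15653) = -12799*(-16584) = 212258616)
T = 212258616
-10714 + T = -10714 + 212258616 = 212247902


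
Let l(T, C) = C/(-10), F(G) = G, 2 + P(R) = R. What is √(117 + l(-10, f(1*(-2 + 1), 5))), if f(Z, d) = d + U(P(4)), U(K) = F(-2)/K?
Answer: √2915/5 ≈ 10.798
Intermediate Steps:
P(R) = -2 + R
U(K) = -2/K
f(Z, d) = -1 + d (f(Z, d) = d - 2/(-2 + 4) = d - 2/2 = d - 2*½ = d - 1 = -1 + d)
l(T, C) = -C/10 (l(T, C) = C*(-⅒) = -C/10)
√(117 + l(-10, f(1*(-2 + 1), 5))) = √(117 - (-1 + 5)/10) = √(117 - ⅒*4) = √(117 - ⅖) = √(583/5) = √2915/5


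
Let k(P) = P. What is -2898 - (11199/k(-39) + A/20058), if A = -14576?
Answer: -340299545/130377 ≈ -2610.1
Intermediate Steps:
-2898 - (11199/k(-39) + A/20058) = -2898 - (11199/(-39) - 14576/20058) = -2898 - (11199*(-1/39) - 14576*1/20058) = -2898 - (-3733/13 - 7288/10029) = -2898 - 1*(-37533001/130377) = -2898 + 37533001/130377 = -340299545/130377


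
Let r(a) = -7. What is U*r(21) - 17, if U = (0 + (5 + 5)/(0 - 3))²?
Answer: -853/9 ≈ -94.778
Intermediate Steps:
U = 100/9 (U = (0 + 10/(-3))² = (0 + 10*(-⅓))² = (0 - 10/3)² = (-10/3)² = 100/9 ≈ 11.111)
U*r(21) - 17 = (100/9)*(-7) - 17 = -700/9 - 17 = -853/9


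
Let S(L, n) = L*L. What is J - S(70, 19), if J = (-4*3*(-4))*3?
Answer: -4756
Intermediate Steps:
S(L, n) = L²
J = 144 (J = (-1*12*(-4))*3 = -12*(-4)*3 = 48*3 = 144)
J - S(70, 19) = 144 - 1*70² = 144 - 1*4900 = 144 - 4900 = -4756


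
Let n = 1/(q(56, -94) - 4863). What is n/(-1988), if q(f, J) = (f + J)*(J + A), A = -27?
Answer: 1/526820 ≈ 1.8982e-6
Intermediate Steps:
q(f, J) = (-27 + J)*(J + f) (q(f, J) = (f + J)*(J - 27) = (J + f)*(-27 + J) = (-27 + J)*(J + f))
n = -1/265 (n = 1/(((-94)² - 27*(-94) - 27*56 - 94*56) - 4863) = 1/((8836 + 2538 - 1512 - 5264) - 4863) = 1/(4598 - 4863) = 1/(-265) = -1/265 ≈ -0.0037736)
n/(-1988) = -1/265/(-1988) = -1/265*(-1/1988) = 1/526820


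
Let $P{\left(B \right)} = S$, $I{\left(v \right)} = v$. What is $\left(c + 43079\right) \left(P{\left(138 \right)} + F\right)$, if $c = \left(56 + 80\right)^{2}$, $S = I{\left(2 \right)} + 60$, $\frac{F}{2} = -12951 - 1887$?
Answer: $-1823482050$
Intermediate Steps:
$F = -29676$ ($F = 2 \left(-12951 - 1887\right) = 2 \left(-14838\right) = -29676$)
$S = 62$ ($S = 2 + 60 = 62$)
$P{\left(B \right)} = 62$
$c = 18496$ ($c = 136^{2} = 18496$)
$\left(c + 43079\right) \left(P{\left(138 \right)} + F\right) = \left(18496 + 43079\right) \left(62 - 29676\right) = 61575 \left(-29614\right) = -1823482050$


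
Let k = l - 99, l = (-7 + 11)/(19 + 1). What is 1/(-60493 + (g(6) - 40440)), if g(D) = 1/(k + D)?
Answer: -464/46832917 ≈ -9.9076e-6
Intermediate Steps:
l = ⅕ (l = 4/20 = 4*(1/20) = ⅕ ≈ 0.20000)
k = -494/5 (k = ⅕ - 99 = -494/5 ≈ -98.800)
g(D) = 1/(-494/5 + D)
1/(-60493 + (g(6) - 40440)) = 1/(-60493 + (5/(-494 + 5*6) - 40440)) = 1/(-60493 + (5/(-494 + 30) - 40440)) = 1/(-60493 + (5/(-464) - 40440)) = 1/(-60493 + (5*(-1/464) - 40440)) = 1/(-60493 + (-5/464 - 40440)) = 1/(-60493 - 18764165/464) = 1/(-46832917/464) = -464/46832917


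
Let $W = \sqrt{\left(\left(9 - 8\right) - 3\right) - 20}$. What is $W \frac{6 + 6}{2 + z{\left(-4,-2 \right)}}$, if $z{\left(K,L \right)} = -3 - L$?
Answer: $12 i \sqrt{22} \approx 56.285 i$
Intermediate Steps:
$W = i \sqrt{22}$ ($W = \sqrt{\left(1 - 3\right) - 20} = \sqrt{-2 - 20} = \sqrt{-22} = i \sqrt{22} \approx 4.6904 i$)
$W \frac{6 + 6}{2 + z{\left(-4,-2 \right)}} = i \sqrt{22} \frac{6 + 6}{2 - 1} = i \sqrt{22} \frac{12}{2 + \left(-3 + 2\right)} = i \sqrt{22} \frac{12}{2 - 1} = i \sqrt{22} \cdot \frac{12}{1} = i \sqrt{22} \cdot 12 \cdot 1 = i \sqrt{22} \cdot 12 = 12 i \sqrt{22}$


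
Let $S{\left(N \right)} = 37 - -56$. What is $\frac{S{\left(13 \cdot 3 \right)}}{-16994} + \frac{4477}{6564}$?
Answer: $\frac{37735843}{55774308} \approx 0.67658$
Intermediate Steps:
$S{\left(N \right)} = 93$ ($S{\left(N \right)} = 37 + 56 = 93$)
$\frac{S{\left(13 \cdot 3 \right)}}{-16994} + \frac{4477}{6564} = \frac{93}{-16994} + \frac{4477}{6564} = 93 \left(- \frac{1}{16994}\right) + 4477 \cdot \frac{1}{6564} = - \frac{93}{16994} + \frac{4477}{6564} = \frac{37735843}{55774308}$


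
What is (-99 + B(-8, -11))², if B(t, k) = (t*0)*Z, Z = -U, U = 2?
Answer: 9801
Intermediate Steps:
Z = -2 (Z = -1*2 = -2)
B(t, k) = 0 (B(t, k) = (t*0)*(-2) = 0*(-2) = 0)
(-99 + B(-8, -11))² = (-99 + 0)² = (-99)² = 9801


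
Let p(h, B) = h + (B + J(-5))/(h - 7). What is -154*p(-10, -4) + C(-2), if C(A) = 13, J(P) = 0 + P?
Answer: 25015/17 ≈ 1471.5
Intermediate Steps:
J(P) = P
p(h, B) = h + (-5 + B)/(-7 + h) (p(h, B) = h + (B - 5)/(h - 7) = h + (-5 + B)/(-7 + h))
-154*p(-10, -4) + C(-2) = -154*(-5 - 4 + (-10)**2 - 7*(-10))/(-7 - 10) + 13 = -154*(-5 - 4 + 100 + 70)/(-17) + 13 = -(-154)*161/17 + 13 = -154*(-161/17) + 13 = 24794/17 + 13 = 25015/17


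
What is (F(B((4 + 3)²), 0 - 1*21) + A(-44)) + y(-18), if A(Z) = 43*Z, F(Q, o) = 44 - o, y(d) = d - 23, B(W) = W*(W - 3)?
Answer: -1868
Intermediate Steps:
B(W) = W*(-3 + W)
y(d) = -23 + d
(F(B((4 + 3)²), 0 - 1*21) + A(-44)) + y(-18) = ((44 - (0 - 1*21)) + 43*(-44)) + (-23 - 18) = ((44 - (0 - 21)) - 1892) - 41 = ((44 - 1*(-21)) - 1892) - 41 = ((44 + 21) - 1892) - 41 = (65 - 1892) - 41 = -1827 - 41 = -1868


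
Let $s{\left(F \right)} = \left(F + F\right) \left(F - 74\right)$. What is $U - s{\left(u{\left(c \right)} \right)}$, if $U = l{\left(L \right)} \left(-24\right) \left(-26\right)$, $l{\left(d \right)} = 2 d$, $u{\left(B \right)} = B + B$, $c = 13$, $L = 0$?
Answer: $2496$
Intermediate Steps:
$u{\left(B \right)} = 2 B$
$s{\left(F \right)} = 2 F \left(-74 + F\right)$
$U = 0$ ($U = 2 \cdot 0 \left(-24\right) \left(-26\right) = 0 \left(-24\right) \left(-26\right) = 0 \left(-26\right) = 0$)
$U - s{\left(u{\left(c \right)} \right)} = 0 - 2 \cdot 2 \cdot 13 \left(-74 + 2 \cdot 13\right) = 0 - 2 \cdot 26 \left(-74 + 26\right) = 0 - 2 \cdot 26 \left(-48\right) = 0 - -2496 = 0 + 2496 = 2496$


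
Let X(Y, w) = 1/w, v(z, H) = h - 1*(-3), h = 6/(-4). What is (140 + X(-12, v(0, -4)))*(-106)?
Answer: -44732/3 ≈ -14911.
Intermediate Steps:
h = -3/2 (h = 6*(-1/4) = -3/2 ≈ -1.5000)
v(z, H) = 3/2 (v(z, H) = -3/2 - 1*(-3) = -3/2 + 3 = 3/2)
(140 + X(-12, v(0, -4)))*(-106) = (140 + 1/(3/2))*(-106) = (140 + 2/3)*(-106) = (422/3)*(-106) = -44732/3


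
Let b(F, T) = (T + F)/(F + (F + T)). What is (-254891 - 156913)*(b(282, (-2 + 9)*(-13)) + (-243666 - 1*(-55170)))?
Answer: 36715792754268/473 ≈ 7.7623e+10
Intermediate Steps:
b(F, T) = (F + T)/(T + 2*F)
(-254891 - 156913)*(b(282, (-2 + 9)*(-13)) + (-243666 - 1*(-55170))) = (-254891 - 156913)*((282 + (-2 + 9)*(-13))/((-2 + 9)*(-13) + 2*282) + (-243666 - 1*(-55170))) = -411804*((282 + 7*(-13))/(7*(-13) + 564) + (-243666 + 55170)) = -411804*((282 - 91)/(-91 + 564) - 188496) = -411804*(191/473 - 188496) = -411804*(-89158417/473) = 36715792754268/473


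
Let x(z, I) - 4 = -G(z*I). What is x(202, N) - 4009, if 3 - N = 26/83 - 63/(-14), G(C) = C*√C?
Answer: -4005 + 30401*I*√2523283/6889 ≈ -4005.0 + 7009.9*I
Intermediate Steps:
G(C) = C^(3/2)
N = -301/166 (N = 3 - (26/83 - 63/(-14)) = 3 - (26*(1/83) - 63*(-1/14)) = 3 - (26/83 + 9/2) = 3 - 1*799/166 = 3 - 799/166 = -301/166 ≈ -1.8133)
x(z, I) = 4 - (I*z)^(3/2) (x(z, I) = 4 - (z*I)^(3/2) = 4 - (I*z)^(3/2))
x(202, N) - 4009 = (4 - (-301/166*202)^(3/2)) - 4009 = (4 - (-30401/83)^(3/2)) - 4009 = (4 - (-30401)*I*√2523283/6889) - 4009 = (4 + 30401*I*√2523283/6889) - 4009 = -4005 + 30401*I*√2523283/6889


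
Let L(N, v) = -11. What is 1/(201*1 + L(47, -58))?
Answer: 1/190 ≈ 0.0052632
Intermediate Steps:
1/(201*1 + L(47, -58)) = 1/(201*1 - 11) = 1/(201 - 11) = 1/190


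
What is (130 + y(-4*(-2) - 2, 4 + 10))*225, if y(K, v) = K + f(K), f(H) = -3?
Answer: 29925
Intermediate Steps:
y(K, v) = -3 + K (y(K, v) = K - 3 = -3 + K)
(130 + y(-4*(-2) - 2, 4 + 10))*225 = (130 + (-3 + (-4*(-2) - 2)))*225 = (130 + (-3 + (8 - 2)))*225 = (130 + (-3 + 6))*225 = (130 + 3)*225 = 133*225 = 29925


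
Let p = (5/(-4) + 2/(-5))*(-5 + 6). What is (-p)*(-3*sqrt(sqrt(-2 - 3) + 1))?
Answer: -99*sqrt(1 + I*sqrt(5))/20 ≈ -6.5008 - 4.214*I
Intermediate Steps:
p = -33/20 (p = (5*(-1/4) + 2*(-1/5))*1 = (-5/4 - 2/5)*1 = -33/20*1 = -33/20 ≈ -1.6500)
(-p)*(-3*sqrt(sqrt(-2 - 3) + 1)) = (-1*(-33/20))*(-3*sqrt(sqrt(-2 - 3) + 1)) = 33*(-3*sqrt(sqrt(-5) + 1))/20 = 33*(-3*sqrt(I*sqrt(5) + 1))/20 = 33*(-3*sqrt(1 + I*sqrt(5)))/20 = -99*sqrt(1 + I*sqrt(5))/20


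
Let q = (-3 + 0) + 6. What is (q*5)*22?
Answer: 330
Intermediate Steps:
q = 3 (q = -3 + 6 = 3)
(q*5)*22 = (3*5)*22 = 15*22 = 330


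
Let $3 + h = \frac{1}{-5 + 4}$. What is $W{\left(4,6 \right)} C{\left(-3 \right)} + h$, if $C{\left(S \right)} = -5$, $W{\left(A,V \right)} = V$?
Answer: $-34$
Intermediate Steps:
$h = -4$ ($h = -3 + \frac{1}{-5 + 4} = -3 + \frac{1}{-1} = -3 - 1 = -4$)
$W{\left(4,6 \right)} C{\left(-3 \right)} + h = 6 \left(-5\right) - 4 = -30 - 4 = -34$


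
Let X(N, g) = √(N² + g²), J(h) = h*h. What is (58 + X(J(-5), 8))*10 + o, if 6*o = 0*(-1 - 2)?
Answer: 580 + 10*√689 ≈ 842.49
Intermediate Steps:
o = 0 (o = (0*(-1 - 2))/6 = (0*(-3))/6 = (⅙)*0 = 0)
J(h) = h²
(58 + X(J(-5), 8))*10 + o = (58 + √(((-5)²)² + 8²))*10 + 0 = (58 + √(25² + 64))*10 + 0 = (58 + √(625 + 64))*10 + 0 = (58 + √689)*10 + 0 = (580 + 10*√689) + 0 = 580 + 10*√689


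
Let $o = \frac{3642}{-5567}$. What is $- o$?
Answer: $\frac{3642}{5567} \approx 0.65421$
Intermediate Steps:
$o = - \frac{3642}{5567}$ ($o = 3642 \left(- \frac{1}{5567}\right) = - \frac{3642}{5567} \approx -0.65421$)
$- o = \left(-1\right) \left(- \frac{3642}{5567}\right) = \frac{3642}{5567}$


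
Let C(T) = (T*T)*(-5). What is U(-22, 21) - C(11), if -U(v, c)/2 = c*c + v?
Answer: -233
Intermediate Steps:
U(v, c) = -2*v - 2*c**2 (U(v, c) = -2*(c*c + v) = -2*(c**2 + v) = -2*(v + c**2) = -2*v - 2*c**2)
C(T) = -5*T**2 (C(T) = T**2*(-5) = -5*T**2)
U(-22, 21) - C(11) = (-2*(-22) - 2*21**2) - (-5)*11**2 = (44 - 2*441) - (-5)*121 = (44 - 882) - 1*(-605) = -838 + 605 = -233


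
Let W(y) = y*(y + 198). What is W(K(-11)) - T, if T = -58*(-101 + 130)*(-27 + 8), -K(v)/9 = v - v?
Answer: -31958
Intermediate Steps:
K(v) = 0 (K(v) = -9*(v - v) = -9*0 = 0)
W(y) = y*(198 + y)
T = 31958 (T = -1682*(-19) = -58*(-551) = 31958)
W(K(-11)) - T = 0*(198 + 0) - 1*31958 = 0*198 - 31958 = 0 - 31958 = -31958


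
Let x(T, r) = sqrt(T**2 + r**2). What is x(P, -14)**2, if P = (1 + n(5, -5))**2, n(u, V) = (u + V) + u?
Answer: 1492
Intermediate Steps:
n(u, V) = V + 2*u (n(u, V) = (V + u) + u = V + 2*u)
P = 36 (P = (1 + (-5 + 2*5))**2 = (1 + (-5 + 10))**2 = (1 + 5)**2 = 6**2 = 36)
x(P, -14)**2 = (sqrt(36**2 + (-14)**2))**2 = (sqrt(1296 + 196))**2 = (sqrt(1492))**2 = (2*sqrt(373))**2 = 1492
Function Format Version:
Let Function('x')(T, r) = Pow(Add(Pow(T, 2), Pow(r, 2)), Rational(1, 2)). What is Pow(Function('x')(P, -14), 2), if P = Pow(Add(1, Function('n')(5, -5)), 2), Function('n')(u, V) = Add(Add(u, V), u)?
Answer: 1492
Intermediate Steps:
Function('n')(u, V) = Add(V, Mul(2, u)) (Function('n')(u, V) = Add(Add(V, u), u) = Add(V, Mul(2, u)))
P = 36 (P = Pow(Add(1, Add(-5, Mul(2, 5))), 2) = Pow(Add(1, Add(-5, 10)), 2) = Pow(Add(1, 5), 2) = Pow(6, 2) = 36)
Pow(Function('x')(P, -14), 2) = Pow(Pow(Add(Pow(36, 2), Pow(-14, 2)), Rational(1, 2)), 2) = Pow(Pow(Add(1296, 196), Rational(1, 2)), 2) = Pow(Pow(1492, Rational(1, 2)), 2) = Pow(Mul(2, Pow(373, Rational(1, 2))), 2) = 1492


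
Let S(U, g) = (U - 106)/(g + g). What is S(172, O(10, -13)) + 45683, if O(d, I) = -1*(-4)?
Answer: 182765/4 ≈ 45691.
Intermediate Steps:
O(d, I) = 4
S(U, g) = (-106 + U)/(2*g) (S(U, g) = (-106 + U)/((2*g)) = (-106 + U)*(1/(2*g)) = (-106 + U)/(2*g))
S(172, O(10, -13)) + 45683 = (½)*(-106 + 172)/4 + 45683 = (½)*(¼)*66 + 45683 = 33/4 + 45683 = 182765/4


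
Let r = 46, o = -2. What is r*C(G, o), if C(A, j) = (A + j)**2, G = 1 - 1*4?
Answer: 1150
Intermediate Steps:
G = -3 (G = 1 - 4 = -3)
r*C(G, o) = 46*(-3 - 2)**2 = 46*(-5)**2 = 46*25 = 1150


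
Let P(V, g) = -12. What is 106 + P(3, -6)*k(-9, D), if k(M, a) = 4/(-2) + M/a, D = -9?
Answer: 118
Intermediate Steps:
k(M, a) = -2 + M/a (k(M, a) = 4*(-½) + M/a = -2 + M/a)
106 + P(3, -6)*k(-9, D) = 106 - 12*(-2 - 9/(-9)) = 106 - 12*(-2 - 9*(-⅑)) = 106 - 12*(-2 + 1) = 106 - 12*(-1) = 106 + 12 = 118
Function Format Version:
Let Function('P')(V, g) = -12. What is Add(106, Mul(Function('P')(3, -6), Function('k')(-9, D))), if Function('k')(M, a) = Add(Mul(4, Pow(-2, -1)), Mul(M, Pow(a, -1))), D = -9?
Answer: 118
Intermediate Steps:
Function('k')(M, a) = Add(-2, Mul(M, Pow(a, -1))) (Function('k')(M, a) = Add(Mul(4, Rational(-1, 2)), Mul(M, Pow(a, -1))) = Add(-2, Mul(M, Pow(a, -1))))
Add(106, Mul(Function('P')(3, -6), Function('k')(-9, D))) = Add(106, Mul(-12, Add(-2, Mul(-9, Pow(-9, -1))))) = Add(106, Mul(-12, Add(-2, Mul(-9, Rational(-1, 9))))) = Add(106, Mul(-12, Add(-2, 1))) = Add(106, Mul(-12, -1)) = Add(106, 12) = 118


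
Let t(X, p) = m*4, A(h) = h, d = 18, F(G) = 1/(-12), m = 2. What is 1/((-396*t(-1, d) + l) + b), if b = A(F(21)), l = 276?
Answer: -12/34705 ≈ -0.00034577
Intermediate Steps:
F(G) = -1/12
b = -1/12 ≈ -0.083333
t(X, p) = 8 (t(X, p) = 2*4 = 8)
1/((-396*t(-1, d) + l) + b) = 1/((-396*8 + 276) - 1/12) = 1/((-3168 + 276) - 1/12) = 1/(-2892 - 1/12) = 1/(-34705/12) = -12/34705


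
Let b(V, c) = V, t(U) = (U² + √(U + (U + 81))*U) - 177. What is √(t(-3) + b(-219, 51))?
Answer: √(-387 - 15*√3) ≈ 20.322*I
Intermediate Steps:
t(U) = -177 + U² + U*√(81 + 2*U) (t(U) = (U² + √(U + (81 + U))*U) - 177 = (U² + √(81 + 2*U)*U) - 177 = (U² + U*√(81 + 2*U)) - 177 = -177 + U² + U*√(81 + 2*U))
√(t(-3) + b(-219, 51)) = √((-177 + (-3)² - 3*√(81 + 2*(-3))) - 219) = √((-177 + 9 - 3*√(81 - 6)) - 219) = √((-177 + 9 - 15*√3) - 219) = √((-168 - 15*√3) - 219) = √(-387 - 15*√3)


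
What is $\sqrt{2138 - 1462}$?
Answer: $26$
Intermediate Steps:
$\sqrt{2138 - 1462} = \sqrt{676} = 26$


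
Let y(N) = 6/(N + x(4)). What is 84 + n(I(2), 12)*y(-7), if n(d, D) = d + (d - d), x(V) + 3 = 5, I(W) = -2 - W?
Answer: 444/5 ≈ 88.800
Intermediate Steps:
x(V) = 2 (x(V) = -3 + 5 = 2)
n(d, D) = d (n(d, D) = d + 0 = d)
y(N) = 6/(2 + N) (y(N) = 6/(N + 2) = 6/(2 + N))
84 + n(I(2), 12)*y(-7) = 84 + (-2 - 1*2)*(6/(2 - 7)) = 84 + (-2 - 2)*(6/(-5)) = 84 - 24*(-1)/5 = 84 - 4*(-6/5) = 84 + 24/5 = 444/5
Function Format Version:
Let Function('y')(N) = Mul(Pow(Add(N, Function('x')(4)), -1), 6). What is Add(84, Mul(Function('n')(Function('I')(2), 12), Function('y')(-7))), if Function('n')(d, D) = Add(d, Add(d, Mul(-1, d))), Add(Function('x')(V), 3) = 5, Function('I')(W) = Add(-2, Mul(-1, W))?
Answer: Rational(444, 5) ≈ 88.800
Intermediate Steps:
Function('x')(V) = 2 (Function('x')(V) = Add(-3, 5) = 2)
Function('n')(d, D) = d (Function('n')(d, D) = Add(d, 0) = d)
Function('y')(N) = Mul(6, Pow(Add(2, N), -1)) (Function('y')(N) = Mul(Pow(Add(N, 2), -1), 6) = Mul(Pow(Add(2, N), -1), 6) = Mul(6, Pow(Add(2, N), -1)))
Add(84, Mul(Function('n')(Function('I')(2), 12), Function('y')(-7))) = Add(84, Mul(Add(-2, Mul(-1, 2)), Mul(6, Pow(Add(2, -7), -1)))) = Add(84, Mul(Add(-2, -2), Mul(6, Pow(-5, -1)))) = Add(84, Mul(-4, Mul(6, Rational(-1, 5)))) = Add(84, Mul(-4, Rational(-6, 5))) = Add(84, Rational(24, 5)) = Rational(444, 5)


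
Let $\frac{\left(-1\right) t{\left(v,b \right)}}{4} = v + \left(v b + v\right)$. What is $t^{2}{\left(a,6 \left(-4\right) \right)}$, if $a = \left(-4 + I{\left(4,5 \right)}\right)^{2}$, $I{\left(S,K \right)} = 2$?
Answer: $123904$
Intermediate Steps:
$a = 4$ ($a = \left(-4 + 2\right)^{2} = \left(-2\right)^{2} = 4$)
$t{\left(v,b \right)} = - 8 v - 4 b v$ ($t{\left(v,b \right)} = - 4 \left(v + \left(v b + v\right)\right) = - 4 \left(v + \left(b v + v\right)\right) = - 4 \left(v + \left(v + b v\right)\right) = - 4 \left(2 v + b v\right) = - 8 v - 4 b v$)
$t^{2}{\left(a,6 \left(-4\right) \right)} = \left(\left(-4\right) 4 \left(2 + 6 \left(-4\right)\right)\right)^{2} = \left(\left(-4\right) 4 \left(2 - 24\right)\right)^{2} = \left(\left(-4\right) 4 \left(-22\right)\right)^{2} = 352^{2} = 123904$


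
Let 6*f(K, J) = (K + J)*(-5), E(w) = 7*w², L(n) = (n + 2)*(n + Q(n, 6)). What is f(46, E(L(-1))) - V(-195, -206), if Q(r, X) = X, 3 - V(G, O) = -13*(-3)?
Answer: -889/6 ≈ -148.17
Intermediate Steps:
V(G, O) = -36 (V(G, O) = 3 - (-13)*(-3) = 3 - 1*39 = 3 - 39 = -36)
L(n) = (2 + n)*(6 + n) (L(n) = (n + 2)*(n + 6) = (2 + n)*(6 + n))
f(K, J) = -5*J/6 - 5*K/6 (f(K, J) = ((K + J)*(-5))/6 = ((J + K)*(-5))/6 = (-5*J - 5*K)/6 = -5*J/6 - 5*K/6)
f(46, E(L(-1))) - V(-195, -206) = (-35*(12 + (-1)² + 8*(-1))²/6 - ⅚*46) - 1*(-36) = (-35*(12 + 1 - 8)²/6 - 115/3) + 36 = (-35*5²/6 - 115/3) + 36 = (-35*25/6 - 115/3) + 36 = (-⅚*175 - 115/3) + 36 = (-875/6 - 115/3) + 36 = -1105/6 + 36 = -889/6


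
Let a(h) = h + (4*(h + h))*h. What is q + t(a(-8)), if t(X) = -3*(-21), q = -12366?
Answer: -12303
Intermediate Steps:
a(h) = h + 8*h² (a(h) = h + (4*(2*h))*h = h + (8*h)*h = h + 8*h²)
t(X) = 63
q + t(a(-8)) = -12366 + 63 = -12303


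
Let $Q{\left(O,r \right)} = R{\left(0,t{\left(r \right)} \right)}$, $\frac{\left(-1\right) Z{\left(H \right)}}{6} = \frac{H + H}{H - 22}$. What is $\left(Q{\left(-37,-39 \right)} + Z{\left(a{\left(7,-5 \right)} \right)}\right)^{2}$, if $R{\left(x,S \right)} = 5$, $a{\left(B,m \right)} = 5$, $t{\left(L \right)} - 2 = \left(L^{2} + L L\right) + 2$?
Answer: $\frac{21025}{289} \approx 72.751$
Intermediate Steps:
$t{\left(L \right)} = 4 + 2 L^{2}$ ($t{\left(L \right)} = 2 + \left(\left(L^{2} + L L\right) + 2\right) = 2 + \left(\left(L^{2} + L^{2}\right) + 2\right) = 2 + \left(2 L^{2} + 2\right) = 2 + \left(2 + 2 L^{2}\right) = 4 + 2 L^{2}$)
$Z{\left(H \right)} = - \frac{12 H}{-22 + H}$ ($Z{\left(H \right)} = - 6 \frac{H + H}{H - 22} = - 6 \frac{2 H}{-22 + H} = - \frac{12 H}{-22 + H}$)
$Q{\left(O,r \right)} = 5$
$\left(Q{\left(-37,-39 \right)} + Z{\left(a{\left(7,-5 \right)} \right)}\right)^{2} = \left(5 - \frac{60}{-22 + 5}\right)^{2} = \left(5 - \frac{60}{-17}\right)^{2} = \left(5 - 60 \left(- \frac{1}{17}\right)\right)^{2} = \left(5 + \frac{60}{17}\right)^{2} = \left(\frac{145}{17}\right)^{2} = \frac{21025}{289}$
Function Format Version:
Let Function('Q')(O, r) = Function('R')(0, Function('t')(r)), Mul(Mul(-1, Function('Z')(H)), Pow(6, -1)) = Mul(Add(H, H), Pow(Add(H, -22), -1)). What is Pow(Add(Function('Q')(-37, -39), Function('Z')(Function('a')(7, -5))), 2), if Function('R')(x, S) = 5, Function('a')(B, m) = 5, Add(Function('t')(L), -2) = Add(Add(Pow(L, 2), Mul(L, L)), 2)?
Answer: Rational(21025, 289) ≈ 72.751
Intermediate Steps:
Function('t')(L) = Add(4, Mul(2, Pow(L, 2))) (Function('t')(L) = Add(2, Add(Add(Pow(L, 2), Mul(L, L)), 2)) = Add(2, Add(Add(Pow(L, 2), Pow(L, 2)), 2)) = Add(2, Add(Mul(2, Pow(L, 2)), 2)) = Add(2, Add(2, Mul(2, Pow(L, 2)))) = Add(4, Mul(2, Pow(L, 2))))
Function('Z')(H) = Mul(-12, H, Pow(Add(-22, H), -1)) (Function('Z')(H) = Mul(-6, Mul(Add(H, H), Pow(Add(H, -22), -1))) = Mul(-6, Mul(Mul(2, H), Pow(Add(-22, H), -1))) = Mul(-6, Mul(2, H, Pow(Add(-22, H), -1))) = Mul(-12, H, Pow(Add(-22, H), -1)))
Function('Q')(O, r) = 5
Pow(Add(Function('Q')(-37, -39), Function('Z')(Function('a')(7, -5))), 2) = Pow(Add(5, Mul(-12, 5, Pow(Add(-22, 5), -1))), 2) = Pow(Add(5, Mul(-12, 5, Pow(-17, -1))), 2) = Pow(Add(5, Mul(-12, 5, Rational(-1, 17))), 2) = Pow(Add(5, Rational(60, 17)), 2) = Pow(Rational(145, 17), 2) = Rational(21025, 289)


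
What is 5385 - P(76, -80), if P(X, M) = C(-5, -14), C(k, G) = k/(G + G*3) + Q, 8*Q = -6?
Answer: 301597/56 ≈ 5385.7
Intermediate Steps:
Q = -¾ (Q = (⅛)*(-6) = -¾ ≈ -0.75000)
C(k, G) = -¾ + k/(4*G) (C(k, G) = k/(G + G*3) - ¾ = k/(G + 3*G) - ¾ = k/((4*G)) - ¾ = (1/(4*G))*k - ¾ = k/(4*G) - ¾ = -¾ + k/(4*G))
P(X, M) = -37/56 (P(X, M) = (¼)*(-5 - 3*(-14))/(-14) = (¼)*(-1/14)*(-5 + 42) = (¼)*(-1/14)*37 = -37/56)
5385 - P(76, -80) = 5385 - 1*(-37/56) = 5385 + 37/56 = 301597/56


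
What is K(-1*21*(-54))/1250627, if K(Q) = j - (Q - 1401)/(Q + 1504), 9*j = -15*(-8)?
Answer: 106321/9897462078 ≈ 1.0742e-5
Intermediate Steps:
j = 40/3 (j = (-15*(-8))/9 = (⅑)*120 = 40/3 ≈ 13.333)
K(Q) = 40/3 - (-1401 + Q)/(1504 + Q) (K(Q) = 40/3 - (Q - 1401)/(Q + 1504) = 40/3 - (-1401 + Q)/(1504 + Q))
K(-1*21*(-54))/1250627 = ((64363 + 37*(-1*21*(-54)))/(3*(1504 - 1*21*(-54))))/1250627 = ((64363 + 37*(-21*(-54)))/(3*(1504 - 21*(-54))))*(1/1250627) = ((64363 + 37*1134)/(3*(1504 + 1134)))*(1/1250627) = ((⅓)*(64363 + 41958)/2638)*(1/1250627) = ((⅓)*(1/2638)*106321)*(1/1250627) = (106321/7914)*(1/1250627) = 106321/9897462078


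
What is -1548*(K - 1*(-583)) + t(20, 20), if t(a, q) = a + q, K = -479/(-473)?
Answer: -9944128/11 ≈ -9.0401e+5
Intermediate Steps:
K = 479/473 (K = -479*(-1/473) = 479/473 ≈ 1.0127)
-1548*(K - 1*(-583)) + t(20, 20) = -1548*(479/473 - 1*(-583)) + (20 + 20) = -1548*(479/473 + 583) + 40 = -1548*276238/473 + 40 = -9944568/11 + 40 = -9944128/11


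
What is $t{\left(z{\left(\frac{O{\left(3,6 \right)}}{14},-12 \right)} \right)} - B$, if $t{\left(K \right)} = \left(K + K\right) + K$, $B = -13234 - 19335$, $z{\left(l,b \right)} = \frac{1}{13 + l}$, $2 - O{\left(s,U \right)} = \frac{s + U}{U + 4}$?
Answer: $\frac{59634259}{1831} \approx 32569.0$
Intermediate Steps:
$O{\left(s,U \right)} = 2 - \frac{U + s}{4 + U}$ ($O{\left(s,U \right)} = 2 - \frac{s + U}{U + 4} = 2 - \frac{U + s}{4 + U}$)
$B = -32569$ ($B = -13234 - 19335 = -32569$)
$t{\left(K \right)} = 3 K$ ($t{\left(K \right)} = 2 K + K = 3 K$)
$t{\left(z{\left(\frac{O{\left(3,6 \right)}}{14},-12 \right)} \right)} - B = \frac{3}{13 + \frac{\frac{1}{4 + 6} \left(8 + 6 - 3\right)}{14}} - -32569 = \frac{3}{13 + \frac{8 + 6 - 3}{10} \cdot \frac{1}{14}} + 32569 = \frac{3}{13 + \frac{1}{10} \cdot 11 \cdot \frac{1}{14}} + 32569 = \frac{3}{13 + \frac{11}{10} \cdot \frac{1}{14}} + 32569 = \frac{3}{13 + \frac{11}{140}} + 32569 = \frac{3}{\frac{1831}{140}} + 32569 = 3 \cdot \frac{140}{1831} + 32569 = \frac{420}{1831} + 32569 = \frac{59634259}{1831}$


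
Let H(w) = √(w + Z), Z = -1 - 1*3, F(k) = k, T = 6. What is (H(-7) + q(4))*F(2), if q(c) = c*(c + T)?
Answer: 80 + 2*I*√11 ≈ 80.0 + 6.6332*I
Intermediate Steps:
Z = -4 (Z = -1 - 3 = -4)
H(w) = √(-4 + w) (H(w) = √(w - 4) = √(-4 + w))
q(c) = c*(6 + c) (q(c) = c*(c + 6) = c*(6 + c))
(H(-7) + q(4))*F(2) = (√(-4 - 7) + 4*(6 + 4))*2 = (√(-11) + 4*10)*2 = (I*√11 + 40)*2 = (40 + I*√11)*2 = 80 + 2*I*√11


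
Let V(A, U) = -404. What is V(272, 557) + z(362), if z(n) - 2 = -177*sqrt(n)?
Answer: -402 - 177*sqrt(362) ≈ -3769.7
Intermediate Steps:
z(n) = 2 - 177*sqrt(n)
V(272, 557) + z(362) = -404 + (2 - 177*sqrt(362)) = -402 - 177*sqrt(362)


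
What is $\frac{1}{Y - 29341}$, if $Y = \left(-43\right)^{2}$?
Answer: $- \frac{1}{27492} \approx -3.6374 \cdot 10^{-5}$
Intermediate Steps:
$Y = 1849$
$\frac{1}{Y - 29341} = \frac{1}{1849 - 29341} = \frac{1}{-27492} = - \frac{1}{27492}$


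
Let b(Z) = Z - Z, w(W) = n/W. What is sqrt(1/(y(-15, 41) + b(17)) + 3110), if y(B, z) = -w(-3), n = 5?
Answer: sqrt(77765)/5 ≈ 55.773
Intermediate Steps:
w(W) = 5/W
b(Z) = 0
y(B, z) = 5/3 (y(B, z) = -5/(-3) = -5*(-1)/3 = -1*(-5/3) = 5/3)
sqrt(1/(y(-15, 41) + b(17)) + 3110) = sqrt(1/(5/3 + 0) + 3110) = sqrt(1/(5/3) + 3110) = sqrt(3/5 + 3110) = sqrt(15553/5) = sqrt(77765)/5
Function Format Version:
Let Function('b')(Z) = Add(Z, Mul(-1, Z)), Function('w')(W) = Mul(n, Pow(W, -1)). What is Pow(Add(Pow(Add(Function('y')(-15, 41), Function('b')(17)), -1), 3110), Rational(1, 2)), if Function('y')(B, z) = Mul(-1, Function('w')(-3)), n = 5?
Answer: Mul(Rational(1, 5), Pow(77765, Rational(1, 2))) ≈ 55.773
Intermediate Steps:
Function('w')(W) = Mul(5, Pow(W, -1))
Function('b')(Z) = 0
Function('y')(B, z) = Rational(5, 3) (Function('y')(B, z) = Mul(-1, Mul(5, Pow(-3, -1))) = Mul(-1, Mul(5, Rational(-1, 3))) = Mul(-1, Rational(-5, 3)) = Rational(5, 3))
Pow(Add(Pow(Add(Function('y')(-15, 41), Function('b')(17)), -1), 3110), Rational(1, 2)) = Pow(Add(Pow(Add(Rational(5, 3), 0), -1), 3110), Rational(1, 2)) = Pow(Add(Pow(Rational(5, 3), -1), 3110), Rational(1, 2)) = Pow(Add(Rational(3, 5), 3110), Rational(1, 2)) = Pow(Rational(15553, 5), Rational(1, 2)) = Mul(Rational(1, 5), Pow(77765, Rational(1, 2)))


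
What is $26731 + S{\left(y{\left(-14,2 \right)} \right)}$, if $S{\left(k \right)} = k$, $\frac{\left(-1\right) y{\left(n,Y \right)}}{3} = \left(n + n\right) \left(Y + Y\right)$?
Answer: $27067$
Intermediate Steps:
$y{\left(n,Y \right)} = - 12 Y n$ ($y{\left(n,Y \right)} = - 3 \left(n + n\right) \left(Y + Y\right) = - 3 \cdot 2 n 2 Y = - 3 \cdot 4 Y n = - 12 Y n$)
$26731 + S{\left(y{\left(-14,2 \right)} \right)} = 26731 - 24 \left(-14\right) = 26731 + 336 = 27067$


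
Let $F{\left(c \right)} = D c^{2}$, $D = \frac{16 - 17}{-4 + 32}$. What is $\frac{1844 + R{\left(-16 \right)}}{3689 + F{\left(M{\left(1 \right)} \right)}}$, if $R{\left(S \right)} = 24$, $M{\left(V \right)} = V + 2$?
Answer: $\frac{52304}{103283} \approx 0.50641$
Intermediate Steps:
$M{\left(V \right)} = 2 + V$
$D = - \frac{1}{28} \approx -0.035714$
$F{\left(c \right)} = - \frac{c^{2}}{28}$
$\frac{1844 + R{\left(-16 \right)}}{3689 + F{\left(M{\left(1 \right)} \right)}} = \frac{1844 + 24}{3689 - \frac{\left(2 + 1\right)^{2}}{28}} = \frac{1868}{3689 - \frac{3^{2}}{28}} = \frac{1868}{3689 - \frac{9}{28}} = \frac{1868}{\frac{103283}{28}} = 1868 \cdot \frac{28}{103283} = \frac{52304}{103283}$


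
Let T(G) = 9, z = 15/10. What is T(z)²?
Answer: 81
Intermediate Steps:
z = 3/2 (z = 15*(⅒) = 3/2 ≈ 1.5000)
T(z)² = 9² = 81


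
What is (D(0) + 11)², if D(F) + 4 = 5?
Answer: 144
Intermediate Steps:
D(F) = 1 (D(F) = -4 + 5 = 1)
(D(0) + 11)² = (1 + 11)² = 12² = 144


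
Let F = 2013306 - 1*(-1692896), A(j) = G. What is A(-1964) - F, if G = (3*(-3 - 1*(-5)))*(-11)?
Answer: -3706268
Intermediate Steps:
G = -66 (G = (3*(-3 + 5))*(-11) = (3*2)*(-11) = 6*(-11) = -66)
A(j) = -66
F = 3706202 (F = 2013306 + 1692896 = 3706202)
A(-1964) - F = -66 - 1*3706202 = -66 - 3706202 = -3706268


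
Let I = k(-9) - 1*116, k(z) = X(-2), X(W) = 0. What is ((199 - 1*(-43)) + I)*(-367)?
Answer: -46242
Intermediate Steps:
k(z) = 0
I = -116 (I = 0 - 1*116 = 0 - 116 = -116)
((199 - 1*(-43)) + I)*(-367) = ((199 - 1*(-43)) - 116)*(-367) = ((199 + 43) - 116)*(-367) = (242 - 116)*(-367) = 126*(-367) = -46242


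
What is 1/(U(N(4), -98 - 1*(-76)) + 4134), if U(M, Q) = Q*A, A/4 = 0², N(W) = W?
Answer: 1/4134 ≈ 0.00024190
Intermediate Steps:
A = 0 (A = 4*0² = 4*0 = 0)
U(M, Q) = 0 (U(M, Q) = Q*0 = 0)
1/(U(N(4), -98 - 1*(-76)) + 4134) = 1/(0 + 4134) = 1/4134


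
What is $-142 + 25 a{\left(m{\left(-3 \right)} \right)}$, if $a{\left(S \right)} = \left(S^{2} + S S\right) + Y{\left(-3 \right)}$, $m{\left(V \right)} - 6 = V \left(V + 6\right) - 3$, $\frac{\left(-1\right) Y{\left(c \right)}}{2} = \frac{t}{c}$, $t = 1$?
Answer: $\frac{5024}{3} \approx 1674.7$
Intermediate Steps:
$Y{\left(c \right)} = - \frac{2}{c}$ ($Y{\left(c \right)} = - 2 \cdot 1 \frac{1}{c} = - \frac{2}{c}$)
$m{\left(V \right)} = 3 + V \left(6 + V\right)$ ($m{\left(V \right)} = 6 + \left(V \left(V + 6\right) - 3\right) = 6 + \left(V \left(6 + V\right) - 3\right) = 6 + \left(-3 + V \left(6 + V\right)\right) = 3 + V \left(6 + V\right)$)
$a{\left(S \right)} = \frac{2}{3} + 2 S^{2}$ ($a{\left(S \right)} = \left(S^{2} + S S\right) - \frac{2}{-3} = \left(S^{2} + S^{2}\right) - - \frac{2}{3} = 2 S^{2} + \frac{2}{3} = \frac{2}{3} + 2 S^{2}$)
$-142 + 25 a{\left(m{\left(-3 \right)} \right)} = -142 + 25 \left(\frac{2}{3} + 2 \left(3 + \left(-3\right)^{2} + 6 \left(-3\right)\right)^{2}\right) = -142 + 25 \left(\frac{2}{3} + 2 \left(3 + 9 - 18\right)^{2}\right) = -142 + 25 \left(\frac{2}{3} + 2 \left(-6\right)^{2}\right) = -142 + 25 \left(\frac{2}{3} + 2 \cdot 36\right) = -142 + 25 \left(\frac{2}{3} + 72\right) = -142 + 25 \cdot \frac{218}{3} = -142 + \frac{5450}{3} = \frac{5024}{3}$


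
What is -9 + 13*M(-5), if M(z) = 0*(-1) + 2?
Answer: 17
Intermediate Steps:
M(z) = 2 (M(z) = 0 + 2 = 2)
-9 + 13*M(-5) = -9 + 13*2 = -9 + 26 = 17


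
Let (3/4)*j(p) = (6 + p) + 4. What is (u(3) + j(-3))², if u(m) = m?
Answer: 1369/9 ≈ 152.11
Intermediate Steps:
j(p) = 40/3 + 4*p/3 (j(p) = 4*((6 + p) + 4)/3 = 4*(10 + p)/3 = 40/3 + 4*p/3)
(u(3) + j(-3))² = (3 + (40/3 + (4/3)*(-3)))² = (3 + (40/3 - 4))² = (3 + 28/3)² = (37/3)² = 1369/9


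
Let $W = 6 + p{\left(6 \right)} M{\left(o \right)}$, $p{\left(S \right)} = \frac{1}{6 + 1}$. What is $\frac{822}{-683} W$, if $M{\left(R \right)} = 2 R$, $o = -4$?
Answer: $- \frac{27948}{4781} \approx -5.8456$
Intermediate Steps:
$p{\left(S \right)} = \frac{1}{7}$
$W = \frac{34}{7}$ ($W = 6 + \frac{2 \left(-4\right)}{7} = 6 + \frac{1}{7} \left(-8\right) = 6 - \frac{8}{7} = \frac{34}{7} \approx 4.8571$)
$\frac{822}{-683} W = \frac{822}{-683} \cdot \frac{34}{7} = 822 \left(- \frac{1}{683}\right) \frac{34}{7} = \left(- \frac{822}{683}\right) \frac{34}{7} = - \frac{27948}{4781}$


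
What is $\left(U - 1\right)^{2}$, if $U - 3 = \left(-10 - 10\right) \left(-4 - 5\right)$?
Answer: $33124$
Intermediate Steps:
$U = 183$ ($U = 3 + \left(-10 - 10\right) \left(-4 - 5\right) = 3 - -180 = 3 + 180 = 183$)
$\left(U - 1\right)^{2} = \left(183 - 1\right)^{2} = 182^{2} = 33124$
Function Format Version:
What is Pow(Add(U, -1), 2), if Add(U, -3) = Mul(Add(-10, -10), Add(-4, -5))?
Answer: 33124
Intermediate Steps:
U = 183 (U = Add(3, Mul(Add(-10, -10), Add(-4, -5))) = Add(3, Mul(-20, -9)) = Add(3, 180) = 183)
Pow(Add(U, -1), 2) = Pow(Add(183, -1), 2) = Pow(182, 2) = 33124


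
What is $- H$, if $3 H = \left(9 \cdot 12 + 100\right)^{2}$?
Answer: $- \frac{43264}{3} \approx -14421.0$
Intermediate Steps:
$H = \frac{43264}{3}$ ($H = \frac{\left(9 \cdot 12 + 100\right)^{2}}{3} = \frac{\left(108 + 100\right)^{2}}{3} = \frac{208^{2}}{3} = \frac{1}{3} \cdot 43264 = \frac{43264}{3} \approx 14421.0$)
$- H = \left(-1\right) \frac{43264}{3} = - \frac{43264}{3}$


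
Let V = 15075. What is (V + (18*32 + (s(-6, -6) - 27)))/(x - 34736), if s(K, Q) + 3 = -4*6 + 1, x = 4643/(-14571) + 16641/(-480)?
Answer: -36364553280/81063689177 ≈ -0.44859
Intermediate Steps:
x = -81568217/2331360 (x = 4643*(-1/14571) + 16641*(-1/480) = -4643/14571 - 5547/160 = -81568217/2331360 ≈ -34.987)
s(K, Q) = -26 (s(K, Q) = -3 + (-4*6 + 1) = -3 + (-24 + 1) = -3 - 23 = -26)
(V + (18*32 + (s(-6, -6) - 27)))/(x - 34736) = (15075 + (18*32 + (-26 - 27)))/(-81568217/2331360 - 34736) = (15075 + (576 - 53))/(-81063689177/2331360) = (15075 + 523)*(-2331360/81063689177) = 15598*(-2331360/81063689177) = -36364553280/81063689177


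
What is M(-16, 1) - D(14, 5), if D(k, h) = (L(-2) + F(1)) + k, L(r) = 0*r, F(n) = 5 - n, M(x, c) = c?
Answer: -17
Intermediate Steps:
L(r) = 0
D(k, h) = 4 + k (D(k, h) = (0 + (5 - 1*1)) + k = (0 + (5 - 1)) + k = (0 + 4) + k = 4 + k)
M(-16, 1) - D(14, 5) = 1 - (4 + 14) = 1 - 1*18 = 1 - 18 = -17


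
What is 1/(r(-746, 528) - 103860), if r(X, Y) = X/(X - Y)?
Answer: -637/66158447 ≈ -9.6284e-6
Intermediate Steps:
1/(r(-746, 528) - 103860) = 1/(-746/(-746 - 1*528) - 103860) = 1/(-746/(-746 - 528) - 103860) = 1/(-746/(-1274) - 103860) = 1/(-746*(-1/1274) - 103860) = 1/(373/637 - 103860) = 1/(-66158447/637) = -637/66158447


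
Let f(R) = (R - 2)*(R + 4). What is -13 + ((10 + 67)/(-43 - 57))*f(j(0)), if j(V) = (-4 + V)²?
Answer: -1143/5 ≈ -228.60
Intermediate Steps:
f(R) = (-2 + R)*(4 + R)
-13 + ((10 + 67)/(-43 - 57))*f(j(0)) = -13 + ((10 + 67)/(-43 - 57))*(-8 + ((-4 + 0)²)² + 2*(-4 + 0)²) = -13 + (77/(-100))*(-8 + ((-4)²)² + 2*(-4)²) = -13 + (77*(-1/100))*(-8 + 16² + 2*16) = -13 - 77*(-8 + 256 + 32)/100 = -13 - 77/100*280 = -13 - 1078/5 = -1143/5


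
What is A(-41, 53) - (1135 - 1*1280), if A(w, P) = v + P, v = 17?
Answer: 215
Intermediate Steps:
A(w, P) = 17 + P
A(-41, 53) - (1135 - 1*1280) = (17 + 53) - (1135 - 1*1280) = 70 - (1135 - 1280) = 70 - 1*(-145) = 70 + 145 = 215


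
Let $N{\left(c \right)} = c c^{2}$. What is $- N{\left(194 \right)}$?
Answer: $-7301384$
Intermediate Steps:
$N{\left(c \right)} = c^{3}$
$- N{\left(194 \right)} = - 194^{3} = \left(-1\right) 7301384 = -7301384$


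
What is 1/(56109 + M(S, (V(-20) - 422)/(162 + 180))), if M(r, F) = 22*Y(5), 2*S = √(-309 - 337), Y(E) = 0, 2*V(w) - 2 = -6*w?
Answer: 1/56109 ≈ 1.7822e-5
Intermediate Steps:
V(w) = 1 - 3*w (V(w) = 1 + (-6*w)/2 = 1 - 3*w)
S = I*√646/2 (S = √(-309 - 337)/2 = √(-646)/2 = (I*√646)/2 = I*√646/2 ≈ 12.708*I)
M(r, F) = 0 (M(r, F) = 22*0 = 0)
1/(56109 + M(S, (V(-20) - 422)/(162 + 180))) = 1/(56109 + 0) = 1/56109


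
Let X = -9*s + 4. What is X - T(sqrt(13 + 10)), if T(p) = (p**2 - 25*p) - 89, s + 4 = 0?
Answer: 106 + 25*sqrt(23) ≈ 225.90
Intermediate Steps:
s = -4 (s = -4 + 0 = -4)
T(p) = -89 + p**2 - 25*p
X = 40 (X = -9*(-4) + 4 = 36 + 4 = 40)
X - T(sqrt(13 + 10)) = 40 - (-89 + (sqrt(13 + 10))**2 - 25*sqrt(13 + 10)) = 40 - (-89 + (sqrt(23))**2 - 25*sqrt(23)) = 40 - (-89 + 23 - 25*sqrt(23)) = 40 - (-66 - 25*sqrt(23)) = 40 + (66 + 25*sqrt(23)) = 106 + 25*sqrt(23)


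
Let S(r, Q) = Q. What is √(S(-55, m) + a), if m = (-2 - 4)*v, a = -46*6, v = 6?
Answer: 2*I*√78 ≈ 17.664*I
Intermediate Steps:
a = -276
m = -36 (m = (-2 - 4)*6 = -6*6 = -36)
√(S(-55, m) + a) = √(-36 - 276) = √(-312) = 2*I*√78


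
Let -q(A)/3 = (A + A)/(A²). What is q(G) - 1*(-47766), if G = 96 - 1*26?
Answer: 1671807/35 ≈ 47766.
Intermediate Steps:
G = 70 (G = 96 - 26 = 70)
q(A) = -6/A (q(A) = -3*(A + A)/(A²) = -3*2*A/A² = -6/A)
q(G) - 1*(-47766) = -6/70 - 1*(-47766) = -6*1/70 + 47766 = -3/35 + 47766 = 1671807/35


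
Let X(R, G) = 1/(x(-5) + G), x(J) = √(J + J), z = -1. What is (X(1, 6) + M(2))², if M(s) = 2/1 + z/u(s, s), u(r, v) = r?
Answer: 5*(-31*I + 12*√10)/(4*(-13*I + 6*√10)) ≈ 2.6536 - 0.22417*I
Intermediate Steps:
x(J) = √2*√J (x(J) = √(2*J) = √2*√J)
M(s) = 2 - 1/s (M(s) = 2/1 - 1/s = 2*1 - 1/s = 2 - 1/s)
X(R, G) = 1/(G + I*√10) (X(R, G) = 1/(√2*√(-5) + G) = 1/(√2*(I*√5) + G) = 1/(I*√10 + G) = 1/(G + I*√10))
(X(1, 6) + M(2))² = (1/(6 + I*√10) + (2 - 1/2))² = (1/(6 + I*√10) + (2 - 1*½))² = (1/(6 + I*√10) + (2 - ½))² = (1/(6 + I*√10) + 3/2)² = (3/2 + 1/(6 + I*√10))²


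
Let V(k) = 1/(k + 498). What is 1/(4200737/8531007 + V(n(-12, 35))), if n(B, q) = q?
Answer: 4547026731/2247523828 ≈ 2.0231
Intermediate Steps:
V(k) = 1/(498 + k)
1/(4200737/8531007 + V(n(-12, 35))) = 1/(4200737/8531007 + 1/(498 + 35)) = 1/(4200737*(1/8531007) + 1/533) = 1/(4200737/8531007 + 1/533) = 1/(2247523828/4547026731) = 4547026731/2247523828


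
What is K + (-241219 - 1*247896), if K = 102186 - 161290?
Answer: -548219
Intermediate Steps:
K = -59104
K + (-241219 - 1*247896) = -59104 + (-241219 - 1*247896) = -59104 + (-241219 - 247896) = -59104 - 489115 = -548219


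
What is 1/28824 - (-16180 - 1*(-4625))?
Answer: 333061321/28824 ≈ 11555.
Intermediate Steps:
1/28824 - (-16180 - 1*(-4625)) = 1/28824 - (-16180 + 4625) = 1/28824 - 1*(-11555) = 1/28824 + 11555 = 333061321/28824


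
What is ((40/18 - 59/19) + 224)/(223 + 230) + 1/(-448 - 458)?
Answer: 76135/154926 ≈ 0.49143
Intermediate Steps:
((40/18 - 59/19) + 224)/(223 + 230) + 1/(-448 - 458) = ((40*(1/18) - 59*1/19) + 224)/453 + 1/(-906) = ((20/9 - 59/19) + 224)*(1/453) - 1/906 = (-151/171 + 224)*(1/453) - 1/906 = (38153/171)*(1/453) - 1/906 = 38153/77463 - 1/906 = 76135/154926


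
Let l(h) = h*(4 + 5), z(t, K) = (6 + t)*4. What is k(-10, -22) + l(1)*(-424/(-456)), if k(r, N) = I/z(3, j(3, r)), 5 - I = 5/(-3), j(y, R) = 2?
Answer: 4388/513 ≈ 8.5536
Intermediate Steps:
z(t, K) = 24 + 4*t
l(h) = 9*h (l(h) = h*9 = 9*h)
I = 20/3 (I = 5 - 5/(-3) = 5 - 5*(-1)/3 = 5 - 1*(-5/3) = 5 + 5/3 = 20/3 ≈ 6.6667)
k(r, N) = 5/27 (k(r, N) = 20/(3*(24 + 4*3)) = 20/(3*(24 + 12)) = (20/3)/36 = (20/3)*(1/36) = 5/27)
k(-10, -22) + l(1)*(-424/(-456)) = 5/27 + (9*1)*(-424/(-456)) = 5/27 + 9*(-424*(-1/456)) = 5/27 + 9*(53/57) = 5/27 + 159/19 = 4388/513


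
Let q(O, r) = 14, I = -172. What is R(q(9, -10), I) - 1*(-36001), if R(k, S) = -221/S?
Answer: 6192393/172 ≈ 36002.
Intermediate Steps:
R(q(9, -10), I) - 1*(-36001) = -221/(-172) - 1*(-36001) = -221*(-1/172) + 36001 = 221/172 + 36001 = 6192393/172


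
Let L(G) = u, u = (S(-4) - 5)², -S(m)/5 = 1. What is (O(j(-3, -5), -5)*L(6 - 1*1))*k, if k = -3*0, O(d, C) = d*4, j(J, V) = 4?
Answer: 0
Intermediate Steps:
S(m) = -5 (S(m) = -5*1 = -5)
u = 100 (u = (-5 - 5)² = (-10)² = 100)
L(G) = 100
O(d, C) = 4*d
k = 0 (k = -1*0 = 0)
(O(j(-3, -5), -5)*L(6 - 1*1))*k = ((4*4)*100)*0 = (16*100)*0 = 1600*0 = 0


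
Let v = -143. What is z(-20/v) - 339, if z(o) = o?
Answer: -48457/143 ≈ -338.86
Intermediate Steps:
z(-20/v) - 339 = -20/(-143) - 339 = -20*(-1/143) - 339 = 20/143 - 339 = -48457/143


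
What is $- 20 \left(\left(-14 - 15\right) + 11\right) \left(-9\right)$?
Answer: $-3240$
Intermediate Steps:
$- 20 \left(\left(-14 - 15\right) + 11\right) \left(-9\right) = - 20 \left(-29 + 11\right) \left(-9\right) = \left(-20\right) \left(-18\right) \left(-9\right) = 360 \left(-9\right) = -3240$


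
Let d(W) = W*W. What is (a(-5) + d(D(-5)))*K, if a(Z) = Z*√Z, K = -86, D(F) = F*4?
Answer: -34400 + 430*I*√5 ≈ -34400.0 + 961.51*I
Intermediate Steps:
D(F) = 4*F
d(W) = W²
a(Z) = Z^(3/2)
(a(-5) + d(D(-5)))*K = ((-5)^(3/2) + (4*(-5))²)*(-86) = (-5*I*√5 + (-20)²)*(-86) = (-5*I*√5 + 400)*(-86) = (400 - 5*I*√5)*(-86) = -34400 + 430*I*√5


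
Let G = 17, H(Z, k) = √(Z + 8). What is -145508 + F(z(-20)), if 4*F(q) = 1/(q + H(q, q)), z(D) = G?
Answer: -12804703/88 ≈ -1.4551e+5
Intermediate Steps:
H(Z, k) = √(8 + Z)
z(D) = 17
F(q) = 1/(4*(q + √(8 + q)))
-145508 + F(z(-20)) = -145508 + 1/(4*(17 + √(8 + 17))) = -145508 + 1/(4*(17 + √25)) = -145508 + 1/(4*(17 + 5)) = -145508 + (¼)/22 = -145508 + (¼)*(1/22) = -145508 + 1/88 = -12804703/88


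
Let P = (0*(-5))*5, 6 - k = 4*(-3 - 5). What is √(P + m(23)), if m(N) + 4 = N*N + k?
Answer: √563 ≈ 23.728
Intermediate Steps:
k = 38 (k = 6 - 4*(-3 - 5) = 6 - 4*(-8) = 6 - 1*(-32) = 6 + 32 = 38)
m(N) = 34 + N² (m(N) = -4 + (N*N + 38) = -4 + (N² + 38) = -4 + (38 + N²) = 34 + N²)
P = 0 (P = 0*5 = 0)
√(P + m(23)) = √(0 + (34 + 23²)) = √(0 + (34 + 529)) = √(0 + 563) = √563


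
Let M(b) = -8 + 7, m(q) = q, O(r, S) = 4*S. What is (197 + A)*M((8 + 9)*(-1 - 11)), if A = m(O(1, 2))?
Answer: -205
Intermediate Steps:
M(b) = -1
A = 8 (A = 4*2 = 8)
(197 + A)*M((8 + 9)*(-1 - 11)) = (197 + 8)*(-1) = 205*(-1) = -205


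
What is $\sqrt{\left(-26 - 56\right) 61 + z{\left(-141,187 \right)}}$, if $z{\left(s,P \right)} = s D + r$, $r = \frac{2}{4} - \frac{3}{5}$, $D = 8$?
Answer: $\frac{i \sqrt{613010}}{10} \approx 78.295 i$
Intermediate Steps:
$r = - \frac{1}{10}$ ($r = 2 \cdot \frac{1}{4} - \frac{3}{5} = \frac{1}{2} - \frac{3}{5} = - \frac{1}{10} \approx -0.1$)
$z{\left(s,P \right)} = - \frac{1}{10} + 8 s$ ($z{\left(s,P \right)} = s 8 - \frac{1}{10} = 8 s - \frac{1}{10} = - \frac{1}{10} + 8 s$)
$\sqrt{\left(-26 - 56\right) 61 + z{\left(-141,187 \right)}} = \sqrt{\left(-26 - 56\right) 61 + \left(- \frac{1}{10} + 8 \left(-141\right)\right)} = \sqrt{\left(-82\right) 61 - \frac{11281}{10}} = \sqrt{-5002 - \frac{11281}{10}} = \sqrt{- \frac{61301}{10}} = \frac{i \sqrt{613010}}{10}$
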